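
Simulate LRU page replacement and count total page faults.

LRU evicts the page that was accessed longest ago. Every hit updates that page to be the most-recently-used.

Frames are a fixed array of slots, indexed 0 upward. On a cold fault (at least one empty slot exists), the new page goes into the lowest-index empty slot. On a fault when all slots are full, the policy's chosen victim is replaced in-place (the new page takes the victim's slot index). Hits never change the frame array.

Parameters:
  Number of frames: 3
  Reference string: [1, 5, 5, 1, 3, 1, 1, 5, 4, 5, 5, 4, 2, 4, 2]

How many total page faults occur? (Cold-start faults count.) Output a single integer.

Answer: 5

Derivation:
Step 0: ref 1 → FAULT, frames=[1,-,-]
Step 1: ref 5 → FAULT, frames=[1,5,-]
Step 2: ref 5 → HIT, frames=[1,5,-]
Step 3: ref 1 → HIT, frames=[1,5,-]
Step 4: ref 3 → FAULT, frames=[1,5,3]
Step 5: ref 1 → HIT, frames=[1,5,3]
Step 6: ref 1 → HIT, frames=[1,5,3]
Step 7: ref 5 → HIT, frames=[1,5,3]
Step 8: ref 4 → FAULT (evict 3), frames=[1,5,4]
Step 9: ref 5 → HIT, frames=[1,5,4]
Step 10: ref 5 → HIT, frames=[1,5,4]
Step 11: ref 4 → HIT, frames=[1,5,4]
Step 12: ref 2 → FAULT (evict 1), frames=[2,5,4]
Step 13: ref 4 → HIT, frames=[2,5,4]
Step 14: ref 2 → HIT, frames=[2,5,4]
Total faults: 5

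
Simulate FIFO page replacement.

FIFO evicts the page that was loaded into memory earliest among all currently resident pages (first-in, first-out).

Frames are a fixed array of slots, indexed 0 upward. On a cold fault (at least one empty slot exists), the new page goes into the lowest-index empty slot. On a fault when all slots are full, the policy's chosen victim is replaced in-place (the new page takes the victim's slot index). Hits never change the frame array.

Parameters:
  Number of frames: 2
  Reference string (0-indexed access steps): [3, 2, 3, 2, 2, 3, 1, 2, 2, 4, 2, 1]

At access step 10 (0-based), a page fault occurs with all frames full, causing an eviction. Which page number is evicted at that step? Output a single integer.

Answer: 1

Derivation:
Step 0: ref 3 -> FAULT, frames=[3,-]
Step 1: ref 2 -> FAULT, frames=[3,2]
Step 2: ref 3 -> HIT, frames=[3,2]
Step 3: ref 2 -> HIT, frames=[3,2]
Step 4: ref 2 -> HIT, frames=[3,2]
Step 5: ref 3 -> HIT, frames=[3,2]
Step 6: ref 1 -> FAULT, evict 3, frames=[1,2]
Step 7: ref 2 -> HIT, frames=[1,2]
Step 8: ref 2 -> HIT, frames=[1,2]
Step 9: ref 4 -> FAULT, evict 2, frames=[1,4]
Step 10: ref 2 -> FAULT, evict 1, frames=[2,4]
At step 10: evicted page 1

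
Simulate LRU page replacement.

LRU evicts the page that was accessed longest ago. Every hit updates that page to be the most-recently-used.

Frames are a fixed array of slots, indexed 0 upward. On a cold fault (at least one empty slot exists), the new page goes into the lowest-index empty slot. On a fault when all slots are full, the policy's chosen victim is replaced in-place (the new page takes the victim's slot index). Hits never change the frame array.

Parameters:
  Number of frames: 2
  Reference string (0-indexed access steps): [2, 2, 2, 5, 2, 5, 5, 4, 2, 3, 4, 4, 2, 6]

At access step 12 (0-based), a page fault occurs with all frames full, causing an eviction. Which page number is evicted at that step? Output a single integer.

Answer: 3

Derivation:
Step 0: ref 2 -> FAULT, frames=[2,-]
Step 1: ref 2 -> HIT, frames=[2,-]
Step 2: ref 2 -> HIT, frames=[2,-]
Step 3: ref 5 -> FAULT, frames=[2,5]
Step 4: ref 2 -> HIT, frames=[2,5]
Step 5: ref 5 -> HIT, frames=[2,5]
Step 6: ref 5 -> HIT, frames=[2,5]
Step 7: ref 4 -> FAULT, evict 2, frames=[4,5]
Step 8: ref 2 -> FAULT, evict 5, frames=[4,2]
Step 9: ref 3 -> FAULT, evict 4, frames=[3,2]
Step 10: ref 4 -> FAULT, evict 2, frames=[3,4]
Step 11: ref 4 -> HIT, frames=[3,4]
Step 12: ref 2 -> FAULT, evict 3, frames=[2,4]
At step 12: evicted page 3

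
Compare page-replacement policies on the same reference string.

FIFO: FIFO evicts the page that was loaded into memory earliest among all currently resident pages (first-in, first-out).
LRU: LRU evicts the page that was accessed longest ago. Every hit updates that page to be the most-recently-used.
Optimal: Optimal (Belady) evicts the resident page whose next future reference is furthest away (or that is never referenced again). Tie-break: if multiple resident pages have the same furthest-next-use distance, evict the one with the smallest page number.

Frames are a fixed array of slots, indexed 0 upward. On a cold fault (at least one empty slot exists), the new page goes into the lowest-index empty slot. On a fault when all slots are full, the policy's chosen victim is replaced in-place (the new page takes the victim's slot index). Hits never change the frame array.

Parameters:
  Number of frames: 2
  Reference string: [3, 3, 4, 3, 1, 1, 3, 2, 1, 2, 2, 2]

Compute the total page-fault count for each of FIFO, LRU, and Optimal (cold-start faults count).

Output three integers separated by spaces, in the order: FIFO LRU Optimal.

Answer: 6 5 4

Derivation:
--- FIFO ---
  step 0: ref 3 -> FAULT, frames=[3,-] (faults so far: 1)
  step 1: ref 3 -> HIT, frames=[3,-] (faults so far: 1)
  step 2: ref 4 -> FAULT, frames=[3,4] (faults so far: 2)
  step 3: ref 3 -> HIT, frames=[3,4] (faults so far: 2)
  step 4: ref 1 -> FAULT, evict 3, frames=[1,4] (faults so far: 3)
  step 5: ref 1 -> HIT, frames=[1,4] (faults so far: 3)
  step 6: ref 3 -> FAULT, evict 4, frames=[1,3] (faults so far: 4)
  step 7: ref 2 -> FAULT, evict 1, frames=[2,3] (faults so far: 5)
  step 8: ref 1 -> FAULT, evict 3, frames=[2,1] (faults so far: 6)
  step 9: ref 2 -> HIT, frames=[2,1] (faults so far: 6)
  step 10: ref 2 -> HIT, frames=[2,1] (faults so far: 6)
  step 11: ref 2 -> HIT, frames=[2,1] (faults so far: 6)
  FIFO total faults: 6
--- LRU ---
  step 0: ref 3 -> FAULT, frames=[3,-] (faults so far: 1)
  step 1: ref 3 -> HIT, frames=[3,-] (faults so far: 1)
  step 2: ref 4 -> FAULT, frames=[3,4] (faults so far: 2)
  step 3: ref 3 -> HIT, frames=[3,4] (faults so far: 2)
  step 4: ref 1 -> FAULT, evict 4, frames=[3,1] (faults so far: 3)
  step 5: ref 1 -> HIT, frames=[3,1] (faults so far: 3)
  step 6: ref 3 -> HIT, frames=[3,1] (faults so far: 3)
  step 7: ref 2 -> FAULT, evict 1, frames=[3,2] (faults so far: 4)
  step 8: ref 1 -> FAULT, evict 3, frames=[1,2] (faults so far: 5)
  step 9: ref 2 -> HIT, frames=[1,2] (faults so far: 5)
  step 10: ref 2 -> HIT, frames=[1,2] (faults so far: 5)
  step 11: ref 2 -> HIT, frames=[1,2] (faults so far: 5)
  LRU total faults: 5
--- Optimal ---
  step 0: ref 3 -> FAULT, frames=[3,-] (faults so far: 1)
  step 1: ref 3 -> HIT, frames=[3,-] (faults so far: 1)
  step 2: ref 4 -> FAULT, frames=[3,4] (faults so far: 2)
  step 3: ref 3 -> HIT, frames=[3,4] (faults so far: 2)
  step 4: ref 1 -> FAULT, evict 4, frames=[3,1] (faults so far: 3)
  step 5: ref 1 -> HIT, frames=[3,1] (faults so far: 3)
  step 6: ref 3 -> HIT, frames=[3,1] (faults so far: 3)
  step 7: ref 2 -> FAULT, evict 3, frames=[2,1] (faults so far: 4)
  step 8: ref 1 -> HIT, frames=[2,1] (faults so far: 4)
  step 9: ref 2 -> HIT, frames=[2,1] (faults so far: 4)
  step 10: ref 2 -> HIT, frames=[2,1] (faults so far: 4)
  step 11: ref 2 -> HIT, frames=[2,1] (faults so far: 4)
  Optimal total faults: 4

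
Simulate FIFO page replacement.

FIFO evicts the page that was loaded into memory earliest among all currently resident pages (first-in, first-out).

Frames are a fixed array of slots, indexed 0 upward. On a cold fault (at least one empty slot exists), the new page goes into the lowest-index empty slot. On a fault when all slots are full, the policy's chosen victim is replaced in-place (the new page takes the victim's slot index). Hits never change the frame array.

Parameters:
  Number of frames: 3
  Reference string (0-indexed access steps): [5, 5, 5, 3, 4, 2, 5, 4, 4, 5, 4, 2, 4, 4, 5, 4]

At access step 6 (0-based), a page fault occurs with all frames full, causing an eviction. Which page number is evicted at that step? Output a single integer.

Answer: 3

Derivation:
Step 0: ref 5 -> FAULT, frames=[5,-,-]
Step 1: ref 5 -> HIT, frames=[5,-,-]
Step 2: ref 5 -> HIT, frames=[5,-,-]
Step 3: ref 3 -> FAULT, frames=[5,3,-]
Step 4: ref 4 -> FAULT, frames=[5,3,4]
Step 5: ref 2 -> FAULT, evict 5, frames=[2,3,4]
Step 6: ref 5 -> FAULT, evict 3, frames=[2,5,4]
At step 6: evicted page 3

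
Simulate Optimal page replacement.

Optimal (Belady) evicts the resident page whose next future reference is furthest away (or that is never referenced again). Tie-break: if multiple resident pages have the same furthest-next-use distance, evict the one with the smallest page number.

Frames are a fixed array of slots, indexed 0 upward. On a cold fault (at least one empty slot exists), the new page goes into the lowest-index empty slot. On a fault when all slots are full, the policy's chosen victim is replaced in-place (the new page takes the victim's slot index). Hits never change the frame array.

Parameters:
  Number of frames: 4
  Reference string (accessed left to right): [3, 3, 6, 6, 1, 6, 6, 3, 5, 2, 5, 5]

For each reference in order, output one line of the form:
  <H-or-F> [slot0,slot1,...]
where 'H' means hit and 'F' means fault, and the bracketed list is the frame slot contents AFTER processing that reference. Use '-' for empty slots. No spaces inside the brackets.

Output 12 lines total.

F [3,-,-,-]
H [3,-,-,-]
F [3,6,-,-]
H [3,6,-,-]
F [3,6,1,-]
H [3,6,1,-]
H [3,6,1,-]
H [3,6,1,-]
F [3,6,1,5]
F [3,6,2,5]
H [3,6,2,5]
H [3,6,2,5]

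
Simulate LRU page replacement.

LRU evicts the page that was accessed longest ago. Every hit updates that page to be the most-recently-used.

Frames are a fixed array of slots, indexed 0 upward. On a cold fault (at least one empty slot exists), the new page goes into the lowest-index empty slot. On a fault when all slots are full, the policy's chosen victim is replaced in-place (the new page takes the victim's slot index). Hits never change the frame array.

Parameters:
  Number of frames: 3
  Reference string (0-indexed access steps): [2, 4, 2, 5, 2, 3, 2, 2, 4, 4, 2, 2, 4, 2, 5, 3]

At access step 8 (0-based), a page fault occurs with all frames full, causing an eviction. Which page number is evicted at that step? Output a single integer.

Answer: 5

Derivation:
Step 0: ref 2 -> FAULT, frames=[2,-,-]
Step 1: ref 4 -> FAULT, frames=[2,4,-]
Step 2: ref 2 -> HIT, frames=[2,4,-]
Step 3: ref 5 -> FAULT, frames=[2,4,5]
Step 4: ref 2 -> HIT, frames=[2,4,5]
Step 5: ref 3 -> FAULT, evict 4, frames=[2,3,5]
Step 6: ref 2 -> HIT, frames=[2,3,5]
Step 7: ref 2 -> HIT, frames=[2,3,5]
Step 8: ref 4 -> FAULT, evict 5, frames=[2,3,4]
At step 8: evicted page 5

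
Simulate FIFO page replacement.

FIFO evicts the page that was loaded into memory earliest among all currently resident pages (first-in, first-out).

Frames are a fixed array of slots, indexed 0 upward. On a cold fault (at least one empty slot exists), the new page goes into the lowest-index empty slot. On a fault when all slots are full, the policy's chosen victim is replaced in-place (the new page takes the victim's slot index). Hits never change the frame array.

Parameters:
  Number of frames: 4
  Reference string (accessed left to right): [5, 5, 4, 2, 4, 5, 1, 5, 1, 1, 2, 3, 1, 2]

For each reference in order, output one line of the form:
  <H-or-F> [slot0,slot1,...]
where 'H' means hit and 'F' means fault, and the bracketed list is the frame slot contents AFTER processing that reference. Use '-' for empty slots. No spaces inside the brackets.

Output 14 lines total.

F [5,-,-,-]
H [5,-,-,-]
F [5,4,-,-]
F [5,4,2,-]
H [5,4,2,-]
H [5,4,2,-]
F [5,4,2,1]
H [5,4,2,1]
H [5,4,2,1]
H [5,4,2,1]
H [5,4,2,1]
F [3,4,2,1]
H [3,4,2,1]
H [3,4,2,1]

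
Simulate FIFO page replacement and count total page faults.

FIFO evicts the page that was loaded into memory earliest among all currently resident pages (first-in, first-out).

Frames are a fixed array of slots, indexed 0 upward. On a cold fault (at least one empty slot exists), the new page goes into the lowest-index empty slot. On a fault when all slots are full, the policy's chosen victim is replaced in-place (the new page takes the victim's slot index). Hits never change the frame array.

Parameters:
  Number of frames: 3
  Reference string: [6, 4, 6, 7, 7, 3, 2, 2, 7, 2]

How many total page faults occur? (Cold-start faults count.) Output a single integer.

Answer: 5

Derivation:
Step 0: ref 6 → FAULT, frames=[6,-,-]
Step 1: ref 4 → FAULT, frames=[6,4,-]
Step 2: ref 6 → HIT, frames=[6,4,-]
Step 3: ref 7 → FAULT, frames=[6,4,7]
Step 4: ref 7 → HIT, frames=[6,4,7]
Step 5: ref 3 → FAULT (evict 6), frames=[3,4,7]
Step 6: ref 2 → FAULT (evict 4), frames=[3,2,7]
Step 7: ref 2 → HIT, frames=[3,2,7]
Step 8: ref 7 → HIT, frames=[3,2,7]
Step 9: ref 2 → HIT, frames=[3,2,7]
Total faults: 5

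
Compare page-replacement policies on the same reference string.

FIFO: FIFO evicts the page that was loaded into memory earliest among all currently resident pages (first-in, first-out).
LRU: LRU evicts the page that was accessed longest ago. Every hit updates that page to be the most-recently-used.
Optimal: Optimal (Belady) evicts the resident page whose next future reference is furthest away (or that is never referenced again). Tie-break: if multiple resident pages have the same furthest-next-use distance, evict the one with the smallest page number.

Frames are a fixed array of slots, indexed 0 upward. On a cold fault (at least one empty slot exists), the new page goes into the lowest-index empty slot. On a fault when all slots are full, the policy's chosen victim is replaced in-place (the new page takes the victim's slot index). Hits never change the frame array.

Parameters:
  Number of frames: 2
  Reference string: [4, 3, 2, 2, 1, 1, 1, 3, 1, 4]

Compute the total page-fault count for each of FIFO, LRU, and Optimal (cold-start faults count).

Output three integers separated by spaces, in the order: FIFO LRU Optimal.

Answer: 6 6 5

Derivation:
--- FIFO ---
  step 0: ref 4 -> FAULT, frames=[4,-] (faults so far: 1)
  step 1: ref 3 -> FAULT, frames=[4,3] (faults so far: 2)
  step 2: ref 2 -> FAULT, evict 4, frames=[2,3] (faults so far: 3)
  step 3: ref 2 -> HIT, frames=[2,3] (faults so far: 3)
  step 4: ref 1 -> FAULT, evict 3, frames=[2,1] (faults so far: 4)
  step 5: ref 1 -> HIT, frames=[2,1] (faults so far: 4)
  step 6: ref 1 -> HIT, frames=[2,1] (faults so far: 4)
  step 7: ref 3 -> FAULT, evict 2, frames=[3,1] (faults so far: 5)
  step 8: ref 1 -> HIT, frames=[3,1] (faults so far: 5)
  step 9: ref 4 -> FAULT, evict 1, frames=[3,4] (faults so far: 6)
  FIFO total faults: 6
--- LRU ---
  step 0: ref 4 -> FAULT, frames=[4,-] (faults so far: 1)
  step 1: ref 3 -> FAULT, frames=[4,3] (faults so far: 2)
  step 2: ref 2 -> FAULT, evict 4, frames=[2,3] (faults so far: 3)
  step 3: ref 2 -> HIT, frames=[2,3] (faults so far: 3)
  step 4: ref 1 -> FAULT, evict 3, frames=[2,1] (faults so far: 4)
  step 5: ref 1 -> HIT, frames=[2,1] (faults so far: 4)
  step 6: ref 1 -> HIT, frames=[2,1] (faults so far: 4)
  step 7: ref 3 -> FAULT, evict 2, frames=[3,1] (faults so far: 5)
  step 8: ref 1 -> HIT, frames=[3,1] (faults so far: 5)
  step 9: ref 4 -> FAULT, evict 3, frames=[4,1] (faults so far: 6)
  LRU total faults: 6
--- Optimal ---
  step 0: ref 4 -> FAULT, frames=[4,-] (faults so far: 1)
  step 1: ref 3 -> FAULT, frames=[4,3] (faults so far: 2)
  step 2: ref 2 -> FAULT, evict 4, frames=[2,3] (faults so far: 3)
  step 3: ref 2 -> HIT, frames=[2,3] (faults so far: 3)
  step 4: ref 1 -> FAULT, evict 2, frames=[1,3] (faults so far: 4)
  step 5: ref 1 -> HIT, frames=[1,3] (faults so far: 4)
  step 6: ref 1 -> HIT, frames=[1,3] (faults so far: 4)
  step 7: ref 3 -> HIT, frames=[1,3] (faults so far: 4)
  step 8: ref 1 -> HIT, frames=[1,3] (faults so far: 4)
  step 9: ref 4 -> FAULT, evict 1, frames=[4,3] (faults so far: 5)
  Optimal total faults: 5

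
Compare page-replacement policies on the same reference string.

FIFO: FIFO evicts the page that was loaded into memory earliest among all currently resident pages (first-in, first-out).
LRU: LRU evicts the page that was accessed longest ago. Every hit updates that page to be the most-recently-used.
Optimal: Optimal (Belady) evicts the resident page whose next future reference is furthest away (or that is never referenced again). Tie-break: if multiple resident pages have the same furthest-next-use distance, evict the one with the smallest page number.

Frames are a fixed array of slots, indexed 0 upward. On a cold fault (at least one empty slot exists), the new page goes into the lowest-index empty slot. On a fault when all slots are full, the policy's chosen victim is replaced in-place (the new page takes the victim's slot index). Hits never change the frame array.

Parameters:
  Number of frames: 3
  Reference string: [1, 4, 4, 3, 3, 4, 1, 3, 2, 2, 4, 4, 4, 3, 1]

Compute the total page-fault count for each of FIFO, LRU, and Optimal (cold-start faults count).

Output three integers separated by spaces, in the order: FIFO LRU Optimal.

Answer: 5 6 5

Derivation:
--- FIFO ---
  step 0: ref 1 -> FAULT, frames=[1,-,-] (faults so far: 1)
  step 1: ref 4 -> FAULT, frames=[1,4,-] (faults so far: 2)
  step 2: ref 4 -> HIT, frames=[1,4,-] (faults so far: 2)
  step 3: ref 3 -> FAULT, frames=[1,4,3] (faults so far: 3)
  step 4: ref 3 -> HIT, frames=[1,4,3] (faults so far: 3)
  step 5: ref 4 -> HIT, frames=[1,4,3] (faults so far: 3)
  step 6: ref 1 -> HIT, frames=[1,4,3] (faults so far: 3)
  step 7: ref 3 -> HIT, frames=[1,4,3] (faults so far: 3)
  step 8: ref 2 -> FAULT, evict 1, frames=[2,4,3] (faults so far: 4)
  step 9: ref 2 -> HIT, frames=[2,4,3] (faults so far: 4)
  step 10: ref 4 -> HIT, frames=[2,4,3] (faults so far: 4)
  step 11: ref 4 -> HIT, frames=[2,4,3] (faults so far: 4)
  step 12: ref 4 -> HIT, frames=[2,4,3] (faults so far: 4)
  step 13: ref 3 -> HIT, frames=[2,4,3] (faults so far: 4)
  step 14: ref 1 -> FAULT, evict 4, frames=[2,1,3] (faults so far: 5)
  FIFO total faults: 5
--- LRU ---
  step 0: ref 1 -> FAULT, frames=[1,-,-] (faults so far: 1)
  step 1: ref 4 -> FAULT, frames=[1,4,-] (faults so far: 2)
  step 2: ref 4 -> HIT, frames=[1,4,-] (faults so far: 2)
  step 3: ref 3 -> FAULT, frames=[1,4,3] (faults so far: 3)
  step 4: ref 3 -> HIT, frames=[1,4,3] (faults so far: 3)
  step 5: ref 4 -> HIT, frames=[1,4,3] (faults so far: 3)
  step 6: ref 1 -> HIT, frames=[1,4,3] (faults so far: 3)
  step 7: ref 3 -> HIT, frames=[1,4,3] (faults so far: 3)
  step 8: ref 2 -> FAULT, evict 4, frames=[1,2,3] (faults so far: 4)
  step 9: ref 2 -> HIT, frames=[1,2,3] (faults so far: 4)
  step 10: ref 4 -> FAULT, evict 1, frames=[4,2,3] (faults so far: 5)
  step 11: ref 4 -> HIT, frames=[4,2,3] (faults so far: 5)
  step 12: ref 4 -> HIT, frames=[4,2,3] (faults so far: 5)
  step 13: ref 3 -> HIT, frames=[4,2,3] (faults so far: 5)
  step 14: ref 1 -> FAULT, evict 2, frames=[4,1,3] (faults so far: 6)
  LRU total faults: 6
--- Optimal ---
  step 0: ref 1 -> FAULT, frames=[1,-,-] (faults so far: 1)
  step 1: ref 4 -> FAULT, frames=[1,4,-] (faults so far: 2)
  step 2: ref 4 -> HIT, frames=[1,4,-] (faults so far: 2)
  step 3: ref 3 -> FAULT, frames=[1,4,3] (faults so far: 3)
  step 4: ref 3 -> HIT, frames=[1,4,3] (faults so far: 3)
  step 5: ref 4 -> HIT, frames=[1,4,3] (faults so far: 3)
  step 6: ref 1 -> HIT, frames=[1,4,3] (faults so far: 3)
  step 7: ref 3 -> HIT, frames=[1,4,3] (faults so far: 3)
  step 8: ref 2 -> FAULT, evict 1, frames=[2,4,3] (faults so far: 4)
  step 9: ref 2 -> HIT, frames=[2,4,3] (faults so far: 4)
  step 10: ref 4 -> HIT, frames=[2,4,3] (faults so far: 4)
  step 11: ref 4 -> HIT, frames=[2,4,3] (faults so far: 4)
  step 12: ref 4 -> HIT, frames=[2,4,3] (faults so far: 4)
  step 13: ref 3 -> HIT, frames=[2,4,3] (faults so far: 4)
  step 14: ref 1 -> FAULT, evict 2, frames=[1,4,3] (faults so far: 5)
  Optimal total faults: 5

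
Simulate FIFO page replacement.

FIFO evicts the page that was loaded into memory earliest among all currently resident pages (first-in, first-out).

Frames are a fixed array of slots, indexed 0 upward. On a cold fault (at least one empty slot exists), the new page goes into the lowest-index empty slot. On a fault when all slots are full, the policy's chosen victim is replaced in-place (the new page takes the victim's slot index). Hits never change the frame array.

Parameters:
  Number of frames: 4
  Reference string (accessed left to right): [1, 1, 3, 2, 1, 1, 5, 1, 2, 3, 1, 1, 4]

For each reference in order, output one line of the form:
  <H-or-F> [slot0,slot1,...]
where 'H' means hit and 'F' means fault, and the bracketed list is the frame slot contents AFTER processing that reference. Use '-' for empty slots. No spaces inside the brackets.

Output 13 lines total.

F [1,-,-,-]
H [1,-,-,-]
F [1,3,-,-]
F [1,3,2,-]
H [1,3,2,-]
H [1,3,2,-]
F [1,3,2,5]
H [1,3,2,5]
H [1,3,2,5]
H [1,3,2,5]
H [1,3,2,5]
H [1,3,2,5]
F [4,3,2,5]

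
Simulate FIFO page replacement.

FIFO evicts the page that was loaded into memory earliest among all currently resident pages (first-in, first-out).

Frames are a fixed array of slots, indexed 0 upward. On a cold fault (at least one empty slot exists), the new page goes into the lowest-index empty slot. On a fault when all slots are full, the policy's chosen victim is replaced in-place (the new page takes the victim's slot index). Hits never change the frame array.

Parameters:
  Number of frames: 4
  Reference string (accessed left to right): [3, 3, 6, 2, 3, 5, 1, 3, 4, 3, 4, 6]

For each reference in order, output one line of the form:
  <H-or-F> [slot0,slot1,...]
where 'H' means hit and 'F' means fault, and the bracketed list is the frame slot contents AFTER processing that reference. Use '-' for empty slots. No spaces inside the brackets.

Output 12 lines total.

F [3,-,-,-]
H [3,-,-,-]
F [3,6,-,-]
F [3,6,2,-]
H [3,6,2,-]
F [3,6,2,5]
F [1,6,2,5]
F [1,3,2,5]
F [1,3,4,5]
H [1,3,4,5]
H [1,3,4,5]
F [1,3,4,6]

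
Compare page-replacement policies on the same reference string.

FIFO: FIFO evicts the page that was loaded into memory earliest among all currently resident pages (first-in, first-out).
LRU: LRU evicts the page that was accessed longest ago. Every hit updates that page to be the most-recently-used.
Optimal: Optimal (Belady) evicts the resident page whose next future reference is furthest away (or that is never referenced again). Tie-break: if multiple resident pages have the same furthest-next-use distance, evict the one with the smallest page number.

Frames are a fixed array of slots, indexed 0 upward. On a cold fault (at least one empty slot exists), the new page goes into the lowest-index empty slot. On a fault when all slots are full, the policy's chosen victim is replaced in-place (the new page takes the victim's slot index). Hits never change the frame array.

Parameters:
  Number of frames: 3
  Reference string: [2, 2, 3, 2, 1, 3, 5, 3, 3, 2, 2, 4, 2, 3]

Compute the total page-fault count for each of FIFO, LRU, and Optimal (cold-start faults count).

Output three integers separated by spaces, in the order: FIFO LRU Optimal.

Answer: 7 6 5

Derivation:
--- FIFO ---
  step 0: ref 2 -> FAULT, frames=[2,-,-] (faults so far: 1)
  step 1: ref 2 -> HIT, frames=[2,-,-] (faults so far: 1)
  step 2: ref 3 -> FAULT, frames=[2,3,-] (faults so far: 2)
  step 3: ref 2 -> HIT, frames=[2,3,-] (faults so far: 2)
  step 4: ref 1 -> FAULT, frames=[2,3,1] (faults so far: 3)
  step 5: ref 3 -> HIT, frames=[2,3,1] (faults so far: 3)
  step 6: ref 5 -> FAULT, evict 2, frames=[5,3,1] (faults so far: 4)
  step 7: ref 3 -> HIT, frames=[5,3,1] (faults so far: 4)
  step 8: ref 3 -> HIT, frames=[5,3,1] (faults so far: 4)
  step 9: ref 2 -> FAULT, evict 3, frames=[5,2,1] (faults so far: 5)
  step 10: ref 2 -> HIT, frames=[5,2,1] (faults so far: 5)
  step 11: ref 4 -> FAULT, evict 1, frames=[5,2,4] (faults so far: 6)
  step 12: ref 2 -> HIT, frames=[5,2,4] (faults so far: 6)
  step 13: ref 3 -> FAULT, evict 5, frames=[3,2,4] (faults so far: 7)
  FIFO total faults: 7
--- LRU ---
  step 0: ref 2 -> FAULT, frames=[2,-,-] (faults so far: 1)
  step 1: ref 2 -> HIT, frames=[2,-,-] (faults so far: 1)
  step 2: ref 3 -> FAULT, frames=[2,3,-] (faults so far: 2)
  step 3: ref 2 -> HIT, frames=[2,3,-] (faults so far: 2)
  step 4: ref 1 -> FAULT, frames=[2,3,1] (faults so far: 3)
  step 5: ref 3 -> HIT, frames=[2,3,1] (faults so far: 3)
  step 6: ref 5 -> FAULT, evict 2, frames=[5,3,1] (faults so far: 4)
  step 7: ref 3 -> HIT, frames=[5,3,1] (faults so far: 4)
  step 8: ref 3 -> HIT, frames=[5,3,1] (faults so far: 4)
  step 9: ref 2 -> FAULT, evict 1, frames=[5,3,2] (faults so far: 5)
  step 10: ref 2 -> HIT, frames=[5,3,2] (faults so far: 5)
  step 11: ref 4 -> FAULT, evict 5, frames=[4,3,2] (faults so far: 6)
  step 12: ref 2 -> HIT, frames=[4,3,2] (faults so far: 6)
  step 13: ref 3 -> HIT, frames=[4,3,2] (faults so far: 6)
  LRU total faults: 6
--- Optimal ---
  step 0: ref 2 -> FAULT, frames=[2,-,-] (faults so far: 1)
  step 1: ref 2 -> HIT, frames=[2,-,-] (faults so far: 1)
  step 2: ref 3 -> FAULT, frames=[2,3,-] (faults so far: 2)
  step 3: ref 2 -> HIT, frames=[2,3,-] (faults so far: 2)
  step 4: ref 1 -> FAULT, frames=[2,3,1] (faults so far: 3)
  step 5: ref 3 -> HIT, frames=[2,3,1] (faults so far: 3)
  step 6: ref 5 -> FAULT, evict 1, frames=[2,3,5] (faults so far: 4)
  step 7: ref 3 -> HIT, frames=[2,3,5] (faults so far: 4)
  step 8: ref 3 -> HIT, frames=[2,3,5] (faults so far: 4)
  step 9: ref 2 -> HIT, frames=[2,3,5] (faults so far: 4)
  step 10: ref 2 -> HIT, frames=[2,3,5] (faults so far: 4)
  step 11: ref 4 -> FAULT, evict 5, frames=[2,3,4] (faults so far: 5)
  step 12: ref 2 -> HIT, frames=[2,3,4] (faults so far: 5)
  step 13: ref 3 -> HIT, frames=[2,3,4] (faults so far: 5)
  Optimal total faults: 5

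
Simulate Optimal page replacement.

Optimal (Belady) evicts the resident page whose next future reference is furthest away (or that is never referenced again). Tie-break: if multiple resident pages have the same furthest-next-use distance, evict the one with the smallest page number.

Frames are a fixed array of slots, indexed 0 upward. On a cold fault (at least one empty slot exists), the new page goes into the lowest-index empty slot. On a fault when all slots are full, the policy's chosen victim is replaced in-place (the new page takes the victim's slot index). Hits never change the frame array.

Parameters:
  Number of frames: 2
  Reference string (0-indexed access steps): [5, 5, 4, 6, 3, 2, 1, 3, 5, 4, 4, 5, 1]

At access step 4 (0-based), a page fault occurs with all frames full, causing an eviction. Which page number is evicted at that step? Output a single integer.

Answer: 6

Derivation:
Step 0: ref 5 -> FAULT, frames=[5,-]
Step 1: ref 5 -> HIT, frames=[5,-]
Step 2: ref 4 -> FAULT, frames=[5,4]
Step 3: ref 6 -> FAULT, evict 4, frames=[5,6]
Step 4: ref 3 -> FAULT, evict 6, frames=[5,3]
At step 4: evicted page 6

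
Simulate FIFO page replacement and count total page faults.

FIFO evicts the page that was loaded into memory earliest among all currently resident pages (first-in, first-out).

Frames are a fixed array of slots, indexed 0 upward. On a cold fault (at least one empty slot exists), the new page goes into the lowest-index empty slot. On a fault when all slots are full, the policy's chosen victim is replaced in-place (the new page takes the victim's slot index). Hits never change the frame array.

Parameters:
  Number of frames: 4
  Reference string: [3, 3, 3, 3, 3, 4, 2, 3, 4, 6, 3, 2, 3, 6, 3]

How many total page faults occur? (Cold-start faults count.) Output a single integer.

Answer: 4

Derivation:
Step 0: ref 3 → FAULT, frames=[3,-,-,-]
Step 1: ref 3 → HIT, frames=[3,-,-,-]
Step 2: ref 3 → HIT, frames=[3,-,-,-]
Step 3: ref 3 → HIT, frames=[3,-,-,-]
Step 4: ref 3 → HIT, frames=[3,-,-,-]
Step 5: ref 4 → FAULT, frames=[3,4,-,-]
Step 6: ref 2 → FAULT, frames=[3,4,2,-]
Step 7: ref 3 → HIT, frames=[3,4,2,-]
Step 8: ref 4 → HIT, frames=[3,4,2,-]
Step 9: ref 6 → FAULT, frames=[3,4,2,6]
Step 10: ref 3 → HIT, frames=[3,4,2,6]
Step 11: ref 2 → HIT, frames=[3,4,2,6]
Step 12: ref 3 → HIT, frames=[3,4,2,6]
Step 13: ref 6 → HIT, frames=[3,4,2,6]
Step 14: ref 3 → HIT, frames=[3,4,2,6]
Total faults: 4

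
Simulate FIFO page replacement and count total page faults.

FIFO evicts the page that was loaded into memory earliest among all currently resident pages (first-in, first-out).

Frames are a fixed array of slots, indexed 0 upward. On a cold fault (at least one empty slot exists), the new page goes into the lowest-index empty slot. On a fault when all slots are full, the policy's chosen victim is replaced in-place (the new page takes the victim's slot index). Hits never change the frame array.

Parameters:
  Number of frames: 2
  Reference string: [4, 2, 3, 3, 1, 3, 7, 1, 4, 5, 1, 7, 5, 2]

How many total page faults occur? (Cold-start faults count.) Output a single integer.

Answer: 11

Derivation:
Step 0: ref 4 → FAULT, frames=[4,-]
Step 1: ref 2 → FAULT, frames=[4,2]
Step 2: ref 3 → FAULT (evict 4), frames=[3,2]
Step 3: ref 3 → HIT, frames=[3,2]
Step 4: ref 1 → FAULT (evict 2), frames=[3,1]
Step 5: ref 3 → HIT, frames=[3,1]
Step 6: ref 7 → FAULT (evict 3), frames=[7,1]
Step 7: ref 1 → HIT, frames=[7,1]
Step 8: ref 4 → FAULT (evict 1), frames=[7,4]
Step 9: ref 5 → FAULT (evict 7), frames=[5,4]
Step 10: ref 1 → FAULT (evict 4), frames=[5,1]
Step 11: ref 7 → FAULT (evict 5), frames=[7,1]
Step 12: ref 5 → FAULT (evict 1), frames=[7,5]
Step 13: ref 2 → FAULT (evict 7), frames=[2,5]
Total faults: 11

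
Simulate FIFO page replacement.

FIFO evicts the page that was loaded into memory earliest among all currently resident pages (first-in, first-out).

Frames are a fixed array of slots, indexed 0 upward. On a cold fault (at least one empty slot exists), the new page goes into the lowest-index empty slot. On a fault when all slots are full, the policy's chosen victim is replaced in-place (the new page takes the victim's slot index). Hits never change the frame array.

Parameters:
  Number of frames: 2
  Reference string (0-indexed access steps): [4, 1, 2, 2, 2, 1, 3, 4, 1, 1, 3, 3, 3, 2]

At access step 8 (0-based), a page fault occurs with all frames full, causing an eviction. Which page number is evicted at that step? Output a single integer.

Answer: 3

Derivation:
Step 0: ref 4 -> FAULT, frames=[4,-]
Step 1: ref 1 -> FAULT, frames=[4,1]
Step 2: ref 2 -> FAULT, evict 4, frames=[2,1]
Step 3: ref 2 -> HIT, frames=[2,1]
Step 4: ref 2 -> HIT, frames=[2,1]
Step 5: ref 1 -> HIT, frames=[2,1]
Step 6: ref 3 -> FAULT, evict 1, frames=[2,3]
Step 7: ref 4 -> FAULT, evict 2, frames=[4,3]
Step 8: ref 1 -> FAULT, evict 3, frames=[4,1]
At step 8: evicted page 3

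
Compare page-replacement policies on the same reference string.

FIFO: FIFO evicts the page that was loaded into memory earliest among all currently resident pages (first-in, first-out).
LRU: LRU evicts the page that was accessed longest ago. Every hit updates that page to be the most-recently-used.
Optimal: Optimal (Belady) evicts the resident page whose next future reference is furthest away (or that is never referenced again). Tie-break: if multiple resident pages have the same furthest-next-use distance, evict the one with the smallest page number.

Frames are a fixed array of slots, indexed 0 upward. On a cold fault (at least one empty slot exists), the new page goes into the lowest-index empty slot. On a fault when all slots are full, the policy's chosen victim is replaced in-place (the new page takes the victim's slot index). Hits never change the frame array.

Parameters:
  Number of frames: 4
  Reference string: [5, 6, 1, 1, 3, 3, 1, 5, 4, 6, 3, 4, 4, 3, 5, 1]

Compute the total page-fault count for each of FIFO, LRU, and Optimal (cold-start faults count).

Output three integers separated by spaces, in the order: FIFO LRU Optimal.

--- FIFO ---
  step 0: ref 5 -> FAULT, frames=[5,-,-,-] (faults so far: 1)
  step 1: ref 6 -> FAULT, frames=[5,6,-,-] (faults so far: 2)
  step 2: ref 1 -> FAULT, frames=[5,6,1,-] (faults so far: 3)
  step 3: ref 1 -> HIT, frames=[5,6,1,-] (faults so far: 3)
  step 4: ref 3 -> FAULT, frames=[5,6,1,3] (faults so far: 4)
  step 5: ref 3 -> HIT, frames=[5,6,1,3] (faults so far: 4)
  step 6: ref 1 -> HIT, frames=[5,6,1,3] (faults so far: 4)
  step 7: ref 5 -> HIT, frames=[5,6,1,3] (faults so far: 4)
  step 8: ref 4 -> FAULT, evict 5, frames=[4,6,1,3] (faults so far: 5)
  step 9: ref 6 -> HIT, frames=[4,6,1,3] (faults so far: 5)
  step 10: ref 3 -> HIT, frames=[4,6,1,3] (faults so far: 5)
  step 11: ref 4 -> HIT, frames=[4,6,1,3] (faults so far: 5)
  step 12: ref 4 -> HIT, frames=[4,6,1,3] (faults so far: 5)
  step 13: ref 3 -> HIT, frames=[4,6,1,3] (faults so far: 5)
  step 14: ref 5 -> FAULT, evict 6, frames=[4,5,1,3] (faults so far: 6)
  step 15: ref 1 -> HIT, frames=[4,5,1,3] (faults so far: 6)
  FIFO total faults: 6
--- LRU ---
  step 0: ref 5 -> FAULT, frames=[5,-,-,-] (faults so far: 1)
  step 1: ref 6 -> FAULT, frames=[5,6,-,-] (faults so far: 2)
  step 2: ref 1 -> FAULT, frames=[5,6,1,-] (faults so far: 3)
  step 3: ref 1 -> HIT, frames=[5,6,1,-] (faults so far: 3)
  step 4: ref 3 -> FAULT, frames=[5,6,1,3] (faults so far: 4)
  step 5: ref 3 -> HIT, frames=[5,6,1,3] (faults so far: 4)
  step 6: ref 1 -> HIT, frames=[5,6,1,3] (faults so far: 4)
  step 7: ref 5 -> HIT, frames=[5,6,1,3] (faults so far: 4)
  step 8: ref 4 -> FAULT, evict 6, frames=[5,4,1,3] (faults so far: 5)
  step 9: ref 6 -> FAULT, evict 3, frames=[5,4,1,6] (faults so far: 6)
  step 10: ref 3 -> FAULT, evict 1, frames=[5,4,3,6] (faults so far: 7)
  step 11: ref 4 -> HIT, frames=[5,4,3,6] (faults so far: 7)
  step 12: ref 4 -> HIT, frames=[5,4,3,6] (faults so far: 7)
  step 13: ref 3 -> HIT, frames=[5,4,3,6] (faults so far: 7)
  step 14: ref 5 -> HIT, frames=[5,4,3,6] (faults so far: 7)
  step 15: ref 1 -> FAULT, evict 6, frames=[5,4,3,1] (faults so far: 8)
  LRU total faults: 8
--- Optimal ---
  step 0: ref 5 -> FAULT, frames=[5,-,-,-] (faults so far: 1)
  step 1: ref 6 -> FAULT, frames=[5,6,-,-] (faults so far: 2)
  step 2: ref 1 -> FAULT, frames=[5,6,1,-] (faults so far: 3)
  step 3: ref 1 -> HIT, frames=[5,6,1,-] (faults so far: 3)
  step 4: ref 3 -> FAULT, frames=[5,6,1,3] (faults so far: 4)
  step 5: ref 3 -> HIT, frames=[5,6,1,3] (faults so far: 4)
  step 6: ref 1 -> HIT, frames=[5,6,1,3] (faults so far: 4)
  step 7: ref 5 -> HIT, frames=[5,6,1,3] (faults so far: 4)
  step 8: ref 4 -> FAULT, evict 1, frames=[5,6,4,3] (faults so far: 5)
  step 9: ref 6 -> HIT, frames=[5,6,4,3] (faults so far: 5)
  step 10: ref 3 -> HIT, frames=[5,6,4,3] (faults so far: 5)
  step 11: ref 4 -> HIT, frames=[5,6,4,3] (faults so far: 5)
  step 12: ref 4 -> HIT, frames=[5,6,4,3] (faults so far: 5)
  step 13: ref 3 -> HIT, frames=[5,6,4,3] (faults so far: 5)
  step 14: ref 5 -> HIT, frames=[5,6,4,3] (faults so far: 5)
  step 15: ref 1 -> FAULT, evict 3, frames=[5,6,4,1] (faults so far: 6)
  Optimal total faults: 6

Answer: 6 8 6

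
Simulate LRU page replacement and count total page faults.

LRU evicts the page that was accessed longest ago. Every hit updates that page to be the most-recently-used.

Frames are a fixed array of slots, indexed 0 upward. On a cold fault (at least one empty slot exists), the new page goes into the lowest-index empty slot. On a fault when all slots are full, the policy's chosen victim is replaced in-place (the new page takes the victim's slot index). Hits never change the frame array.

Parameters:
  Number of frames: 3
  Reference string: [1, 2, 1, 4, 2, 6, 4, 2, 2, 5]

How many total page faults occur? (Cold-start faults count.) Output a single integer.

Answer: 5

Derivation:
Step 0: ref 1 → FAULT, frames=[1,-,-]
Step 1: ref 2 → FAULT, frames=[1,2,-]
Step 2: ref 1 → HIT, frames=[1,2,-]
Step 3: ref 4 → FAULT, frames=[1,2,4]
Step 4: ref 2 → HIT, frames=[1,2,4]
Step 5: ref 6 → FAULT (evict 1), frames=[6,2,4]
Step 6: ref 4 → HIT, frames=[6,2,4]
Step 7: ref 2 → HIT, frames=[6,2,4]
Step 8: ref 2 → HIT, frames=[6,2,4]
Step 9: ref 5 → FAULT (evict 6), frames=[5,2,4]
Total faults: 5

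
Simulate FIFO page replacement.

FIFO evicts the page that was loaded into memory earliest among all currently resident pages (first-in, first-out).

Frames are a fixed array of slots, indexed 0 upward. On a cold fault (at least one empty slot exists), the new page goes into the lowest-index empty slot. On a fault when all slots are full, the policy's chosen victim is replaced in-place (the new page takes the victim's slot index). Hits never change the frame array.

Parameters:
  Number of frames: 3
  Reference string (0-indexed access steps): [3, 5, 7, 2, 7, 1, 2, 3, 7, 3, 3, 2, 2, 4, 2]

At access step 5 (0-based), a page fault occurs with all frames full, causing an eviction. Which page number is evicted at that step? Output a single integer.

Step 0: ref 3 -> FAULT, frames=[3,-,-]
Step 1: ref 5 -> FAULT, frames=[3,5,-]
Step 2: ref 7 -> FAULT, frames=[3,5,7]
Step 3: ref 2 -> FAULT, evict 3, frames=[2,5,7]
Step 4: ref 7 -> HIT, frames=[2,5,7]
Step 5: ref 1 -> FAULT, evict 5, frames=[2,1,7]
At step 5: evicted page 5

Answer: 5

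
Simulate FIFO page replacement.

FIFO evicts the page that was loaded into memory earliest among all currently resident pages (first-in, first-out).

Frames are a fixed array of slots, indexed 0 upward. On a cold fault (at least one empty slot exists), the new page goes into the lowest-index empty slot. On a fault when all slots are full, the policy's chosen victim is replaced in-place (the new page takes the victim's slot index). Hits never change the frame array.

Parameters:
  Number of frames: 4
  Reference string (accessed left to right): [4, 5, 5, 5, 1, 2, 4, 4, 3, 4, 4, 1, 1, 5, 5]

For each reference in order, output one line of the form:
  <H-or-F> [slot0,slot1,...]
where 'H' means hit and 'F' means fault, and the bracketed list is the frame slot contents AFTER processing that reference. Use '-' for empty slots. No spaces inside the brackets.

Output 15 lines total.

F [4,-,-,-]
F [4,5,-,-]
H [4,5,-,-]
H [4,5,-,-]
F [4,5,1,-]
F [4,5,1,2]
H [4,5,1,2]
H [4,5,1,2]
F [3,5,1,2]
F [3,4,1,2]
H [3,4,1,2]
H [3,4,1,2]
H [3,4,1,2]
F [3,4,5,2]
H [3,4,5,2]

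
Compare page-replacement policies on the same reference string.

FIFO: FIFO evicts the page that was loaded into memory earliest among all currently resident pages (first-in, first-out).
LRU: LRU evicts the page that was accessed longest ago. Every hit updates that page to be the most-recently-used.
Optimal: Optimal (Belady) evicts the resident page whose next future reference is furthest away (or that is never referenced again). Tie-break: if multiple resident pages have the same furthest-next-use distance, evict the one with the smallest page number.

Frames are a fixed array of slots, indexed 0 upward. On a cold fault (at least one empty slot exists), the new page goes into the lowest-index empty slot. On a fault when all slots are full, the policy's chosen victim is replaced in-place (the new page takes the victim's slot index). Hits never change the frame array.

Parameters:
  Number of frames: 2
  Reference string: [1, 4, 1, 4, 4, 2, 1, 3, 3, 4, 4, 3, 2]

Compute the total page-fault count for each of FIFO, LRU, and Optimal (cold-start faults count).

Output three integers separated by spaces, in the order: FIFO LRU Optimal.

Answer: 7 7 6

Derivation:
--- FIFO ---
  step 0: ref 1 -> FAULT, frames=[1,-] (faults so far: 1)
  step 1: ref 4 -> FAULT, frames=[1,4] (faults so far: 2)
  step 2: ref 1 -> HIT, frames=[1,4] (faults so far: 2)
  step 3: ref 4 -> HIT, frames=[1,4] (faults so far: 2)
  step 4: ref 4 -> HIT, frames=[1,4] (faults so far: 2)
  step 5: ref 2 -> FAULT, evict 1, frames=[2,4] (faults so far: 3)
  step 6: ref 1 -> FAULT, evict 4, frames=[2,1] (faults so far: 4)
  step 7: ref 3 -> FAULT, evict 2, frames=[3,1] (faults so far: 5)
  step 8: ref 3 -> HIT, frames=[3,1] (faults so far: 5)
  step 9: ref 4 -> FAULT, evict 1, frames=[3,4] (faults so far: 6)
  step 10: ref 4 -> HIT, frames=[3,4] (faults so far: 6)
  step 11: ref 3 -> HIT, frames=[3,4] (faults so far: 6)
  step 12: ref 2 -> FAULT, evict 3, frames=[2,4] (faults so far: 7)
  FIFO total faults: 7
--- LRU ---
  step 0: ref 1 -> FAULT, frames=[1,-] (faults so far: 1)
  step 1: ref 4 -> FAULT, frames=[1,4] (faults so far: 2)
  step 2: ref 1 -> HIT, frames=[1,4] (faults so far: 2)
  step 3: ref 4 -> HIT, frames=[1,4] (faults so far: 2)
  step 4: ref 4 -> HIT, frames=[1,4] (faults so far: 2)
  step 5: ref 2 -> FAULT, evict 1, frames=[2,4] (faults so far: 3)
  step 6: ref 1 -> FAULT, evict 4, frames=[2,1] (faults so far: 4)
  step 7: ref 3 -> FAULT, evict 2, frames=[3,1] (faults so far: 5)
  step 8: ref 3 -> HIT, frames=[3,1] (faults so far: 5)
  step 9: ref 4 -> FAULT, evict 1, frames=[3,4] (faults so far: 6)
  step 10: ref 4 -> HIT, frames=[3,4] (faults so far: 6)
  step 11: ref 3 -> HIT, frames=[3,4] (faults so far: 6)
  step 12: ref 2 -> FAULT, evict 4, frames=[3,2] (faults so far: 7)
  LRU total faults: 7
--- Optimal ---
  step 0: ref 1 -> FAULT, frames=[1,-] (faults so far: 1)
  step 1: ref 4 -> FAULT, frames=[1,4] (faults so far: 2)
  step 2: ref 1 -> HIT, frames=[1,4] (faults so far: 2)
  step 3: ref 4 -> HIT, frames=[1,4] (faults so far: 2)
  step 4: ref 4 -> HIT, frames=[1,4] (faults so far: 2)
  step 5: ref 2 -> FAULT, evict 4, frames=[1,2] (faults so far: 3)
  step 6: ref 1 -> HIT, frames=[1,2] (faults so far: 3)
  step 7: ref 3 -> FAULT, evict 1, frames=[3,2] (faults so far: 4)
  step 8: ref 3 -> HIT, frames=[3,2] (faults so far: 4)
  step 9: ref 4 -> FAULT, evict 2, frames=[3,4] (faults so far: 5)
  step 10: ref 4 -> HIT, frames=[3,4] (faults so far: 5)
  step 11: ref 3 -> HIT, frames=[3,4] (faults so far: 5)
  step 12: ref 2 -> FAULT, evict 3, frames=[2,4] (faults so far: 6)
  Optimal total faults: 6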